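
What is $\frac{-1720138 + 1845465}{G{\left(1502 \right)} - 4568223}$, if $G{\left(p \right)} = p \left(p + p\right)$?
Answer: $- \frac{125327}{56215} \approx -2.2294$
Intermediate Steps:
$G{\left(p \right)} = 2 p^{2}$ ($G{\left(p \right)} = p 2 p = 2 p^{2}$)
$\frac{-1720138 + 1845465}{G{\left(1502 \right)} - 4568223} = \frac{-1720138 + 1845465}{2 \cdot 1502^{2} - 4568223} = \frac{125327}{2 \cdot 2256004 - 4568223} = \frac{125327}{4512008 - 4568223} = \frac{125327}{-56215} = 125327 \left(- \frac{1}{56215}\right) = - \frac{125327}{56215}$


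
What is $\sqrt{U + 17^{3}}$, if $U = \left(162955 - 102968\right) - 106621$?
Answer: $i \sqrt{41721} \approx 204.26 i$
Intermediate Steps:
$U = -46634$ ($U = 59987 - 106621 = -46634$)
$\sqrt{U + 17^{3}} = \sqrt{-46634 + 17^{3}} = \sqrt{-46634 + 4913} = \sqrt{-41721} = i \sqrt{41721}$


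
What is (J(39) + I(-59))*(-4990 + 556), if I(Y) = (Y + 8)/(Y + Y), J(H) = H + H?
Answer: -20518335/59 ≈ -3.4777e+5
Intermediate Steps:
J(H) = 2*H
I(Y) = (8 + Y)/(2*Y) (I(Y) = (8 + Y)/((2*Y)) = (8 + Y)*(1/(2*Y)) = (8 + Y)/(2*Y))
(J(39) + I(-59))*(-4990 + 556) = (2*39 + (½)*(8 - 59)/(-59))*(-4990 + 556) = (78 + (½)*(-1/59)*(-51))*(-4434) = (78 + 51/118)*(-4434) = (9255/118)*(-4434) = -20518335/59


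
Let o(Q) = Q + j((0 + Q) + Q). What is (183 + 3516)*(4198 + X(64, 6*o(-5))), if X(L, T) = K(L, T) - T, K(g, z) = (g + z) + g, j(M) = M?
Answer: 16001874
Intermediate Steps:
K(g, z) = z + 2*g
o(Q) = 3*Q (o(Q) = Q + ((0 + Q) + Q) = Q + (Q + Q) = Q + 2*Q = 3*Q)
X(L, T) = 2*L (X(L, T) = (T + 2*L) - T = 2*L)
(183 + 3516)*(4198 + X(64, 6*o(-5))) = (183 + 3516)*(4198 + 2*64) = 3699*(4198 + 128) = 3699*4326 = 16001874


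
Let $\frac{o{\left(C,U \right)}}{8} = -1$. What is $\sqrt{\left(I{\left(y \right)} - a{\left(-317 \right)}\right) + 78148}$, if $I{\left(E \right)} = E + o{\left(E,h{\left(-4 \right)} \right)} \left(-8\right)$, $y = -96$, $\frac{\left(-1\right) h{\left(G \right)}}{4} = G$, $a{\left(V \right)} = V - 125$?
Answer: $\sqrt{78558} \approx 280.28$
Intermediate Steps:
$a{\left(V \right)} = -125 + V$ ($a{\left(V \right)} = V - 125 = -125 + V$)
$h{\left(G \right)} = - 4 G$
$o{\left(C,U \right)} = -8$ ($o{\left(C,U \right)} = 8 \left(-1\right) = -8$)
$I{\left(E \right)} = 64 + E$ ($I{\left(E \right)} = E - -64 = E + 64 = 64 + E$)
$\sqrt{\left(I{\left(y \right)} - a{\left(-317 \right)}\right) + 78148} = \sqrt{\left(\left(64 - 96\right) - \left(-125 - 317\right)\right) + 78148} = \sqrt{\left(-32 - -442\right) + 78148} = \sqrt{\left(-32 + 442\right) + 78148} = \sqrt{410 + 78148} = \sqrt{78558}$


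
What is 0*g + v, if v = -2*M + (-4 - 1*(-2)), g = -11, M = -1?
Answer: 0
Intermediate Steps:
v = 0 (v = -2*(-1) + (-4 - 1*(-2)) = 2 + (-4 + 2) = 2 - 2 = 0)
0*g + v = 0*(-11) + 0 = 0 + 0 = 0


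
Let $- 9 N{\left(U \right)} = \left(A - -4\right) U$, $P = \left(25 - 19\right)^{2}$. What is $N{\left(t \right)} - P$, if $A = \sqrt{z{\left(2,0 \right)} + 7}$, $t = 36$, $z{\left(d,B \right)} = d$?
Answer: $-64$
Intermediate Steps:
$P = 36$ ($P = 6^{2} = 36$)
$A = 3$ ($A = \sqrt{2 + 7} = \sqrt{9} = 3$)
$N{\left(U \right)} = - \frac{7 U}{9}$ ($N{\left(U \right)} = - \frac{\left(3 - -4\right) U}{9} = - \frac{\left(3 + 4\right) U}{9} = - \frac{7 U}{9}$)
$N{\left(t \right)} - P = \left(- \frac{7}{9}\right) 36 - 36 = -28 - 36 = -64$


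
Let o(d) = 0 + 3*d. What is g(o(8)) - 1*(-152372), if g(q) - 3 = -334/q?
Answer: 1828333/12 ≈ 1.5236e+5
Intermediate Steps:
o(d) = 3*d
g(q) = 3 - 334/q
g(o(8)) - 1*(-152372) = (3 - 334/(3*8)) - 1*(-152372) = (3 - 334/24) + 152372 = (3 - 334*1/24) + 152372 = (3 - 167/12) + 152372 = -131/12 + 152372 = 1828333/12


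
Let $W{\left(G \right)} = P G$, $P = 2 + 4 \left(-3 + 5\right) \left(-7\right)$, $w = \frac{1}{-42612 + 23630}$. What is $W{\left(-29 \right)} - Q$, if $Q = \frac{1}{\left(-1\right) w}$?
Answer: $-17416$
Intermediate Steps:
$w = - \frac{1}{18982}$ ($w = \frac{1}{-18982} = - \frac{1}{18982} \approx -5.2681 \cdot 10^{-5}$)
$Q = 18982$ ($Q = \frac{1}{\left(-1\right) \left(- \frac{1}{18982}\right)} = \frac{1}{\frac{1}{18982}} = 18982$)
$P = -54$ ($P = 2 + 4 \cdot 2 \left(-7\right) = 2 + 8 \left(-7\right) = 2 - 56 = -54$)
$W{\left(G \right)} = - 54 G$
$W{\left(-29 \right)} - Q = \left(-54\right) \left(-29\right) - 18982 = 1566 - 18982 = -17416$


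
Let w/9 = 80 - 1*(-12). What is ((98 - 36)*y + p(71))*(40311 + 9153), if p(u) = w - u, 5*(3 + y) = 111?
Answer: 481630968/5 ≈ 9.6326e+7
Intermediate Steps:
y = 96/5 (y = -3 + (⅕)*111 = -3 + 111/5 = 96/5 ≈ 19.200)
w = 828 (w = 9*(80 - 1*(-12)) = 9*(80 + 12) = 9*92 = 828)
p(u) = 828 - u
((98 - 36)*y + p(71))*(40311 + 9153) = ((98 - 36)*(96/5) + (828 - 1*71))*(40311 + 9153) = (62*(96/5) + (828 - 71))*49464 = (5952/5 + 757)*49464 = (9737/5)*49464 = 481630968/5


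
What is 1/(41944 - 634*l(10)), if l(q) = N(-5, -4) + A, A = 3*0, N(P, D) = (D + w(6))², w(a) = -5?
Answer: -1/9410 ≈ -0.00010627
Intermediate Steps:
N(P, D) = (-5 + D)² (N(P, D) = (D - 5)² = (-5 + D)²)
A = 0
l(q) = 81 (l(q) = (-5 - 4)² + 0 = (-9)² + 0 = 81 + 0 = 81)
1/(41944 - 634*l(10)) = 1/(41944 - 634*81) = 1/(41944 - 51354) = 1/(-9410) = -1/9410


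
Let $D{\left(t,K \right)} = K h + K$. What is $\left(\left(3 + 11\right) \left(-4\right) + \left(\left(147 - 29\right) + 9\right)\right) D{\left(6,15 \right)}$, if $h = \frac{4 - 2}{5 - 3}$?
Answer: $2130$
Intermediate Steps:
$h = 1$ ($h = \frac{2}{2} = 2 \cdot \frac{1}{2} = 1$)
$D{\left(t,K \right)} = 2 K$ ($D{\left(t,K \right)} = K 1 + K = K + K = 2 K$)
$\left(\left(3 + 11\right) \left(-4\right) + \left(\left(147 - 29\right) + 9\right)\right) D{\left(6,15 \right)} = \left(\left(3 + 11\right) \left(-4\right) + \left(\left(147 - 29\right) + 9\right)\right) 2 \cdot 15 = \left(14 \left(-4\right) + \left(118 + 9\right)\right) 30 = \left(-56 + 127\right) 30 = 71 \cdot 30 = 2130$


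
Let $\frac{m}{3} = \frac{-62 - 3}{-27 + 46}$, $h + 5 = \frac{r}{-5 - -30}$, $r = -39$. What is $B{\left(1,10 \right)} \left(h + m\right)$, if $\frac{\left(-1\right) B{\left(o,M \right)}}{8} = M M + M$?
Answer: $\frac{1406416}{95} \approx 14804.0$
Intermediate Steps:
$B{\left(o,M \right)} = - 8 M - 8 M^{2}$ ($B{\left(o,M \right)} = - 8 \left(M M + M\right) = - 8 \left(M^{2} + M\right) = - 8 \left(M + M^{2}\right) = - 8 M - 8 M^{2}$)
$h = - \frac{164}{25}$ ($h = -5 - \frac{39}{-5 - -30} = -5 - \frac{39}{-5 + 30} = -5 - \frac{39}{25} = - \frac{164}{25} \approx -6.56$)
$m = - \frac{195}{19}$ ($m = 3 \frac{-62 - 3}{-27 + 46} = 3 \left(- \frac{65}{19}\right) = - \frac{195}{19} \approx -10.263$)
$B{\left(1,10 \right)} \left(h + m\right) = \left(-8\right) 10 \left(1 + 10\right) \left(- \frac{164}{25} - \frac{195}{19}\right) = \left(-8\right) 10 \cdot 11 \left(- \frac{7991}{475}\right) = \left(-880\right) \left(- \frac{7991}{475}\right) = \frac{1406416}{95}$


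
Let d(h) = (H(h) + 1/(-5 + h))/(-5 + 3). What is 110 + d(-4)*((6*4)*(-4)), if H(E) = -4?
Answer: -262/3 ≈ -87.333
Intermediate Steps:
d(h) = 2 - 1/(2*(-5 + h)) (d(h) = (-4 + 1/(-5 + h))/(-5 + 3) = (-4 + 1/(-5 + h))/(-2) = (-4 + 1/(-5 + h))*(-½) = 2 - 1/(2*(-5 + h)))
110 + d(-4)*((6*4)*(-4)) = 110 + ((-21 + 4*(-4))/(2*(-5 - 4)))*((6*4)*(-4)) = 110 + ((½)*(-21 - 16)/(-9))*(24*(-4)) = 110 + ((½)*(-⅑)*(-37))*(-96) = 110 + (37/18)*(-96) = 110 - 592/3 = -262/3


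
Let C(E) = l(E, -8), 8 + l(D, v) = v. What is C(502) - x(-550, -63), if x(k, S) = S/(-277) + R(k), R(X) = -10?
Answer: -1725/277 ≈ -6.2274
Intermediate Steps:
l(D, v) = -8 + v
x(k, S) = -10 - S/277 (x(k, S) = S/(-277) - 10 = -S/277 - 10 = -10 - S/277)
C(E) = -16 (C(E) = -8 - 8 = -16)
C(502) - x(-550, -63) = -16 - (-10 - 1/277*(-63)) = -16 - (-10 + 63/277) = -16 - 1*(-2707/277) = -16 + 2707/277 = -1725/277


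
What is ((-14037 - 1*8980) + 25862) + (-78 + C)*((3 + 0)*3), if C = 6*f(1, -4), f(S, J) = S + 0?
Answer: 2197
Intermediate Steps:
f(S, J) = S
C = 6 (C = 6*1 = 6)
((-14037 - 1*8980) + 25862) + (-78 + C)*((3 + 0)*3) = ((-14037 - 1*8980) + 25862) + (-78 + 6)*((3 + 0)*3) = ((-14037 - 8980) + 25862) - 216*3 = (-23017 + 25862) - 72*9 = 2845 - 648 = 2197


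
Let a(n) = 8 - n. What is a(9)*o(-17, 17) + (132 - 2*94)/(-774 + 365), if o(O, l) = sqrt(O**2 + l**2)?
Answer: 56/409 - 17*sqrt(2) ≈ -23.905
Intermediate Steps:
a(9)*o(-17, 17) + (132 - 2*94)/(-774 + 365) = (8 - 1*9)*sqrt((-17)**2 + 17**2) + (132 - 2*94)/(-774 + 365) = (8 - 9)*sqrt(289 + 289) + (132 - 188)/(-409) = -sqrt(578) - 56*(-1/409) = -17*sqrt(2) + 56/409 = 56/409 - 17*sqrt(2)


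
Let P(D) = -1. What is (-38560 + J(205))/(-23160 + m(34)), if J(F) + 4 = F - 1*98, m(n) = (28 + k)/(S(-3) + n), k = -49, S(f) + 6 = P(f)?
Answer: 346113/208447 ≈ 1.6604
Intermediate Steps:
S(f) = -7 (S(f) = -6 - 1 = -7)
m(n) = -21/(-7 + n) (m(n) = (28 - 49)/(-7 + n) = -21/(-7 + n))
J(F) = -102 + F (J(F) = -4 + (F - 1*98) = -4 + (F - 98) = -4 + (-98 + F) = -102 + F)
(-38560 + J(205))/(-23160 + m(34)) = (-38560 + (-102 + 205))/(-23160 - 21/(-7 + 34)) = (-38560 + 103)/(-23160 - 21/27) = -38457/(-23160 - 21*1/27) = -38457/(-23160 - 7/9) = -38457/(-208447/9) = -38457*(-9/208447) = 346113/208447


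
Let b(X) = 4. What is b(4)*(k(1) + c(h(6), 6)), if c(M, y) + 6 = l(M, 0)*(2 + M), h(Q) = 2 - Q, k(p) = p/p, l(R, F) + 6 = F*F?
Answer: 28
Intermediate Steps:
l(R, F) = -6 + F² (l(R, F) = -6 + F*F = -6 + F²)
k(p) = 1
c(M, y) = -18 - 6*M (c(M, y) = -6 + (-6 + 0²)*(2 + M) = -6 + (-6 + 0)*(2 + M) = -6 - 6*(2 + M) = -6 + (-12 - 6*M) = -18 - 6*M)
b(4)*(k(1) + c(h(6), 6)) = 4*(1 + (-18 - 6*(2 - 1*6))) = 4*(1 + (-18 - 6*(2 - 6))) = 4*(1 + (-18 - 6*(-4))) = 4*(1 + (-18 + 24)) = 4*(1 + 6) = 4*7 = 28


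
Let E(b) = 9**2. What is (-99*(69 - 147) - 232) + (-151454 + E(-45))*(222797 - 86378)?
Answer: -20650145797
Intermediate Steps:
E(b) = 81
(-99*(69 - 147) - 232) + (-151454 + E(-45))*(222797 - 86378) = (-99*(69 - 147) - 232) + (-151454 + 81)*(222797 - 86378) = (-99*(-78) - 232) - 151373*136419 = (7722 - 232) - 20650153287 = 7490 - 20650153287 = -20650145797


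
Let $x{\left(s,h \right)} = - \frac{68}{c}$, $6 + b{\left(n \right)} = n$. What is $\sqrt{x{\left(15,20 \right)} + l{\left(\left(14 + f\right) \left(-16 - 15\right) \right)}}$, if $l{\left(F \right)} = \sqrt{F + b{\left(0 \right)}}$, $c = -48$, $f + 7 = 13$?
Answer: $\frac{\sqrt{51 + 36 i \sqrt{626}}}{6} \approx 3.6385 + 3.4383 i$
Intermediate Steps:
$f = 6$ ($f = -7 + 13 = 6$)
$b{\left(n \right)} = -6 + n$
$x{\left(s,h \right)} = \frac{17}{12}$ ($x{\left(s,h \right)} = - \frac{68}{-48} = \left(-68\right) \left(- \frac{1}{48}\right) = \frac{17}{12}$)
$l{\left(F \right)} = \sqrt{-6 + F}$ ($l{\left(F \right)} = \sqrt{F + \left(-6 + 0\right)} = \sqrt{F - 6} = \sqrt{-6 + F}$)
$\sqrt{x{\left(15,20 \right)} + l{\left(\left(14 + f\right) \left(-16 - 15\right) \right)}} = \sqrt{\frac{17}{12} + \sqrt{-6 + \left(14 + 6\right) \left(-16 - 15\right)}} = \sqrt{\frac{17}{12} + \sqrt{-6 + 20 \left(-31\right)}} = \sqrt{\frac{17}{12} + \sqrt{-6 - 620}} = \sqrt{\frac{17}{12} + \sqrt{-626}} = \sqrt{\frac{17}{12} + i \sqrt{626}}$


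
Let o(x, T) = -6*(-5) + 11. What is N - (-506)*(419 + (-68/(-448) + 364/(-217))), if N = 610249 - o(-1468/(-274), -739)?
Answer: 1426037251/1736 ≈ 8.2145e+5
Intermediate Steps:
o(x, T) = 41 (o(x, T) = 30 + 11 = 41)
N = 610208 (N = 610249 - 1*41 = 610249 - 41 = 610208)
N - (-506)*(419 + (-68/(-448) + 364/(-217))) = 610208 - (-506)*(419 + (-68/(-448) + 364/(-217))) = 610208 - (-506)*(419 + (-68*(-1/448) + 364*(-1/217))) = 610208 - (-506)*(419 + (17/112 - 52/31)) = 610208 - (-506)*(419 - 5297/3472) = 610208 - (-506)*1449471/3472 = 610208 - 1*(-366716163/1736) = 610208 + 366716163/1736 = 1426037251/1736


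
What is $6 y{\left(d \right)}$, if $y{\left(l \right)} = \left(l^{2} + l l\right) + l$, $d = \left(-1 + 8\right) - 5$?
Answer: $60$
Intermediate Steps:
$d = 2$ ($d = 7 - 5 = 2$)
$y{\left(l \right)} = l + 2 l^{2}$ ($y{\left(l \right)} = \left(l^{2} + l^{2}\right) + l = 2 l^{2} + l = l + 2 l^{2}$)
$6 y{\left(d \right)} = 6 \cdot 2 \left(1 + 2 \cdot 2\right) = 6 \cdot 2 \left(1 + 4\right) = 6 \cdot 2 \cdot 5 = 6 \cdot 10 = 60$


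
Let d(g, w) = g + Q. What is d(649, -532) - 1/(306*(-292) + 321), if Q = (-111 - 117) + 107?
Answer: 47008369/89031 ≈ 528.00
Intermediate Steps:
Q = -121 (Q = -228 + 107 = -121)
d(g, w) = -121 + g (d(g, w) = g - 121 = -121 + g)
d(649, -532) - 1/(306*(-292) + 321) = (-121 + 649) - 1/(306*(-292) + 321) = 528 - 1/(-89352 + 321) = 528 - 1/(-89031) = 528 - 1*(-1/89031) = 528 + 1/89031 = 47008369/89031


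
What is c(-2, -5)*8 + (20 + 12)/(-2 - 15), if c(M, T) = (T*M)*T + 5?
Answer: -6152/17 ≈ -361.88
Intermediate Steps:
c(M, T) = 5 + M*T² (c(M, T) = (M*T)*T + 5 = M*T² + 5 = 5 + M*T²)
c(-2, -5)*8 + (20 + 12)/(-2 - 15) = (5 - 2*(-5)²)*8 + (20 + 12)/(-2 - 15) = (5 - 2*25)*8 + 32/(-17) = (5 - 50)*8 + 32*(-1/17) = -45*8 - 32/17 = -360 - 32/17 = -6152/17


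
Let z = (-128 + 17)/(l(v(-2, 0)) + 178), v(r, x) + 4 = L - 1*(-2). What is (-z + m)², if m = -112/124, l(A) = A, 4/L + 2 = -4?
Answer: 19404025/265885636 ≈ 0.072979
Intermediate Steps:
L = -⅔ (L = 4/(-2 - 4) = 4/(-6) = 4*(-⅙) = -⅔ ≈ -0.66667)
v(r, x) = -8/3 (v(r, x) = -4 + (-⅔ - 1*(-2)) = -4 + (-⅔ + 2) = -4 + 4/3 = -8/3)
z = -333/526 (z = (-128 + 17)/(-8/3 + 178) = -111/526/3 = -111*3/526 = -333/526 ≈ -0.63308)
m = -28/31 (m = -112*1/124 = -28/31 ≈ -0.90323)
(-z + m)² = (-1*(-333/526) - 28/31)² = (333/526 - 28/31)² = (-4405/16306)² = 19404025/265885636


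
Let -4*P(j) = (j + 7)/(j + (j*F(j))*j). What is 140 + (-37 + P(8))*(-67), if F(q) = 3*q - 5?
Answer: 4274543/1632 ≈ 2619.2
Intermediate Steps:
F(q) = -5 + 3*q
P(j) = -(7 + j)/(4*(j + j²*(-5 + 3*j))) (P(j) = -(j + 7)/(4*(j + (j*(-5 + 3*j))*j)) = -(7 + j)/(4*(j + j²*(-5 + 3*j))))
140 + (-37 + P(8))*(-67) = 140 + (-37 + (¼)*(-7 - 1*8)/(8*(1 + 8*(-5 + 3*8))))*(-67) = 140 + (-37 + (¼)*(⅛)*(-7 - 8)/(1 + 8*(-5 + 24)))*(-67) = 140 + (-37 + (¼)*(⅛)*(-15)/(1 + 8*19))*(-67) = 140 + (-37 + (¼)*(⅛)*(-15)/(1 + 152))*(-67) = 140 + (-37 + (¼)*(⅛)*(-15)/153)*(-67) = 140 + (-37 + (¼)*(⅛)*(1/153)*(-15))*(-67) = 140 + (-37 - 5/1632)*(-67) = 140 - 60389/1632*(-67) = 140 + 4046063/1632 = 4274543/1632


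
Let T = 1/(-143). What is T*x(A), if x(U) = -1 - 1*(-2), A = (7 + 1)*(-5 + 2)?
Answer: -1/143 ≈ -0.0069930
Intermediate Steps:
A = -24 (A = 8*(-3) = -24)
x(U) = 1 (x(U) = -1 + 2 = 1)
T = -1/143 ≈ -0.0069930
T*x(A) = -1/143*1 = -1/143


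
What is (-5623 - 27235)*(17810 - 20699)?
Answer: 94926762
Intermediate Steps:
(-5623 - 27235)*(17810 - 20699) = -32858*(-2889) = 94926762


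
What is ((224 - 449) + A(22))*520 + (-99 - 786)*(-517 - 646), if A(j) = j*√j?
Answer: 912255 + 11440*√22 ≈ 9.6591e+5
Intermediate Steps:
A(j) = j^(3/2)
((224 - 449) + A(22))*520 + (-99 - 786)*(-517 - 646) = ((224 - 449) + 22^(3/2))*520 + (-99 - 786)*(-517 - 646) = (-225 + 22*√22)*520 - 885*(-1163) = (-117000 + 11440*√22) + 1029255 = 912255 + 11440*√22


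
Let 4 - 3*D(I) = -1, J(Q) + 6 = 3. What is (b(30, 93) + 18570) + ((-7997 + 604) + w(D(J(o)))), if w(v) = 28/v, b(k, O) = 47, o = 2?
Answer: 56204/5 ≈ 11241.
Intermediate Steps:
J(Q) = -3 (J(Q) = -6 + 3 = -3)
D(I) = 5/3 (D(I) = 4/3 - ⅓*(-1) = 4/3 + ⅓ = 5/3)
(b(30, 93) + 18570) + ((-7997 + 604) + w(D(J(o)))) = (47 + 18570) + ((-7997 + 604) + 28/(5/3)) = 18617 + (-7393 + 28*(⅗)) = 18617 + (-7393 + 84/5) = 18617 - 36881/5 = 56204/5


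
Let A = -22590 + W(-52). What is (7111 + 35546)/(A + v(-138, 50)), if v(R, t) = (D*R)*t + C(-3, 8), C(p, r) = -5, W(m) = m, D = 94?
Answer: -14219/223749 ≈ -0.063549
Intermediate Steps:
v(R, t) = -5 + 94*R*t (v(R, t) = (94*R)*t - 5 = 94*R*t - 5 = -5 + 94*R*t)
A = -22642 (A = -22590 - 52 = -22642)
(7111 + 35546)/(A + v(-138, 50)) = (7111 + 35546)/(-22642 + (-5 + 94*(-138)*50)) = 42657/(-22642 + (-5 - 648600)) = 42657/(-22642 - 648605) = 42657/(-671247) = 42657*(-1/671247) = -14219/223749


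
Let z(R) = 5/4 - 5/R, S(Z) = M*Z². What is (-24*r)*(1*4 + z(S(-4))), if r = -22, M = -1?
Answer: 2937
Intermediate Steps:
S(Z) = -Z²
z(R) = 5/4 - 5/R (z(R) = 5*(¼) - 5/R = 5/4 - 5/R)
(-24*r)*(1*4 + z(S(-4))) = (-24*(-22))*(1*4 + (5/4 - 5/((-1*(-4)²)))) = 528*(4 + (5/4 - 5/((-1*16)))) = 528*(4 + (5/4 - 5/(-16))) = 528*(4 + (5/4 - 5*(-1/16))) = 528*(4 + (5/4 + 5/16)) = 528*(4 + 25/16) = 528*(89/16) = 2937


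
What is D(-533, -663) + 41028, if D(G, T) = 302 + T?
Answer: 40667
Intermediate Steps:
D(-533, -663) + 41028 = (302 - 663) + 41028 = -361 + 41028 = 40667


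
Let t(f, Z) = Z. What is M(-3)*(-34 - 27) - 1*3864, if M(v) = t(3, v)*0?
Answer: -3864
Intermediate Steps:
M(v) = 0 (M(v) = v*0 = 0)
M(-3)*(-34 - 27) - 1*3864 = 0*(-34 - 27) - 1*3864 = 0*(-61) - 3864 = 0 - 3864 = -3864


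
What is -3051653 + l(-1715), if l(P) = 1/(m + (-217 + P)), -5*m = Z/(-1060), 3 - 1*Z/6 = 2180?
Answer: -15643783377793/5126331 ≈ -3.0517e+6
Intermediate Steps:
Z = -13062 (Z = 18 - 6*2180 = 18 - 13080 = -13062)
m = -6531/2650 (m = -(-13062)/(5*(-1060)) = -(-13062)*(-1)/(5*1060) = -⅕*6531/530 = -6531/2650 ≈ -2.4645)
l(P) = 1/(-581581/2650 + P) (l(P) = 1/(-6531/2650 + (-217 + P)) = 1/(-581581/2650 + P))
-3051653 + l(-1715) = -3051653 + 2650/(-581581 + 2650*(-1715)) = -3051653 + 2650/(-581581 - 4544750) = -3051653 + 2650/(-5126331) = -3051653 + 2650*(-1/5126331) = -3051653 - 2650/5126331 = -15643783377793/5126331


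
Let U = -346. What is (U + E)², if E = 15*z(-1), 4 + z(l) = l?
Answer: 177241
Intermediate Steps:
z(l) = -4 + l
E = -75 (E = 15*(-4 - 1) = 15*(-5) = -75)
(U + E)² = (-346 - 75)² = (-421)² = 177241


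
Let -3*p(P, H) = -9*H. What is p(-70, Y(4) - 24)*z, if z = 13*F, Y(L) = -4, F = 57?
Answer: -62244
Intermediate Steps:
p(P, H) = 3*H (p(P, H) = -(-3)*H = 3*H)
z = 741 (z = 13*57 = 741)
p(-70, Y(4) - 24)*z = (3*(-4 - 24))*741 = (3*(-28))*741 = -84*741 = -62244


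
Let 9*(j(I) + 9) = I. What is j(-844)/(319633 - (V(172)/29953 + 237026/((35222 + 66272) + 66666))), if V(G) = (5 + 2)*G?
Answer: -332794946000/1034968519599057 ≈ -0.00032155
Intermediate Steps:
V(G) = 7*G
j(I) = -9 + I/9
j(-844)/(319633 - (V(172)/29953 + 237026/((35222 + 66272) + 66666))) = (-9 + (⅑)*(-844))/(319633 - ((7*172)/29953 + 237026/((35222 + 66272) + 66666))) = (-9 - 844/9)/(319633 - (1204*(1/29953) + 237026/(101494 + 66666))) = -925/(9*(319633 - (172/4279 + 237026/168160))) = -925/(9*(319633 - (172/4279 + 237026*(1/168160)))) = -925/(9*(319633 - (172/4279 + 118513/84080))) = -925/(9*(319633 - 1*521578887/359778320)) = -925/(9*(319633 - 521578887/359778320)) = -925/(9*114996502177673/359778320) = -925/9*359778320/114996502177673 = -332794946000/1034968519599057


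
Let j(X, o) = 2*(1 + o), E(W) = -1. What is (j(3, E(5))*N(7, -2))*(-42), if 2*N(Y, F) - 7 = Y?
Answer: 0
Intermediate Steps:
N(Y, F) = 7/2 + Y/2
j(X, o) = 2 + 2*o
(j(3, E(5))*N(7, -2))*(-42) = ((2 + 2*(-1))*(7/2 + (½)*7))*(-42) = ((2 - 2)*(7/2 + 7/2))*(-42) = (0*7)*(-42) = 0*(-42) = 0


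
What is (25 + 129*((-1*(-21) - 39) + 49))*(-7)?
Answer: -28168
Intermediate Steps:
(25 + 129*((-1*(-21) - 39) + 49))*(-7) = (25 + 129*((21 - 39) + 49))*(-7) = (25 + 129*(-18 + 49))*(-7) = (25 + 129*31)*(-7) = (25 + 3999)*(-7) = 4024*(-7) = -28168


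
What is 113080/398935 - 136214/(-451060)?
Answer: 10534639689/17994362110 ≈ 0.58544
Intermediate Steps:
113080/398935 - 136214/(-451060) = 113080*(1/398935) - 136214*(-1/451060) = 22616/79787 + 68107/225530 = 10534639689/17994362110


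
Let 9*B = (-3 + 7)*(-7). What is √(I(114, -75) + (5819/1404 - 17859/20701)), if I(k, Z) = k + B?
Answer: √2678978771120769/4844034 ≈ 10.685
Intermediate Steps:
B = -28/9 (B = ((-3 + 7)*(-7))/9 = (4*(-7))/9 = (⅑)*(-28) = -28/9 ≈ -3.1111)
I(k, Z) = -28/9 + k (I(k, Z) = k - 28/9 = -28/9 + k)
√(I(114, -75) + (5819/1404 - 17859/20701)) = √((-28/9 + 114) + (5819/1404 - 17859/20701)) = √(998/9 + (5819*(1/1404) - 17859*1/20701)) = √(998/9 + (5819/1404 - 17859/20701)) = √(998/9 + 95385083/29064204) = √(3318282371/29064204) = √2678978771120769/4844034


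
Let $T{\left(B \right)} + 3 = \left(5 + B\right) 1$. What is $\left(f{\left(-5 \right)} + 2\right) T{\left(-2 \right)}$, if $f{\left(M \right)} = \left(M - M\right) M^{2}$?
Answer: $0$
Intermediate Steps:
$T{\left(B \right)} = 2 + B$ ($T{\left(B \right)} = -3 + \left(5 + B\right) 1 = -3 + \left(5 + B\right) = 2 + B$)
$f{\left(M \right)} = 0$ ($f{\left(M \right)} = 0 M^{2} = 0$)
$\left(f{\left(-5 \right)} + 2\right) T{\left(-2 \right)} = \left(0 + 2\right) \left(2 - 2\right) = 2 \cdot 0 = 0$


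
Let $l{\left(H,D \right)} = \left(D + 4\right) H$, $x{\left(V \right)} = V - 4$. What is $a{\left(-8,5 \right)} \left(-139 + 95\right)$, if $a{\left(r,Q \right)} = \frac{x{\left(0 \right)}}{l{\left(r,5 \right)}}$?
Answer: $- \frac{22}{9} \approx -2.4444$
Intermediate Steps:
$x{\left(V \right)} = -4 + V$
$l{\left(H,D \right)} = H \left(4 + D\right)$ ($l{\left(H,D \right)} = \left(4 + D\right) H = H \left(4 + D\right)$)
$a{\left(r,Q \right)} = - \frac{4}{9 r}$ ($a{\left(r,Q \right)} = \frac{-4 + 0}{r \left(4 + 5\right)} = - \frac{4}{r 9} = - \frac{4}{9 r}$)
$a{\left(-8,5 \right)} \left(-139 + 95\right) = - \frac{4}{9 \left(-8\right)} \left(-139 + 95\right) = \left(- \frac{4}{9}\right) \left(- \frac{1}{8}\right) \left(-44\right) = \frac{1}{18} \left(-44\right) = - \frac{22}{9}$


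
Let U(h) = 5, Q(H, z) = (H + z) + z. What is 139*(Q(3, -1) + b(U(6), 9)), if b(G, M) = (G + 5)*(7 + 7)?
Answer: 19599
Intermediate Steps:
Q(H, z) = H + 2*z
b(G, M) = 70 + 14*G (b(G, M) = (5 + G)*14 = 70 + 14*G)
139*(Q(3, -1) + b(U(6), 9)) = 139*((3 + 2*(-1)) + (70 + 14*5)) = 139*((3 - 2) + (70 + 70)) = 139*(1 + 140) = 139*141 = 19599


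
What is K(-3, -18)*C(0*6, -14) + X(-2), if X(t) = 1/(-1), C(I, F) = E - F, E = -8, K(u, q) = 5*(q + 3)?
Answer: -451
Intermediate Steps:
K(u, q) = 15 + 5*q (K(u, q) = 5*(3 + q) = 15 + 5*q)
C(I, F) = -8 - F
X(t) = -1
K(-3, -18)*C(0*6, -14) + X(-2) = (15 + 5*(-18))*(-8 - 1*(-14)) - 1 = (15 - 90)*(-8 + 14) - 1 = -75*6 - 1 = -450 - 1 = -451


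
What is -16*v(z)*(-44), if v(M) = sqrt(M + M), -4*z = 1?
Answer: 352*I*sqrt(2) ≈ 497.8*I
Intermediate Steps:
z = -1/4 (z = -1/4*1 = -1/4 ≈ -0.25000)
v(M) = sqrt(2)*sqrt(M) (v(M) = sqrt(2*M) = sqrt(2)*sqrt(M))
-16*v(z)*(-44) = -16*sqrt(2)*sqrt(-1/4)*(-44) = -16*sqrt(2)*I/2*(-44) = -8*I*sqrt(2)*(-44) = 352*I*sqrt(2)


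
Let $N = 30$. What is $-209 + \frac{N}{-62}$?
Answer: $- \frac{6494}{31} \approx -209.48$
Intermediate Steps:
$-209 + \frac{N}{-62} = -209 + \frac{30}{-62} = -209 + 30 \left(- \frac{1}{62}\right) = -209 - \frac{15}{31} = - \frac{6494}{31}$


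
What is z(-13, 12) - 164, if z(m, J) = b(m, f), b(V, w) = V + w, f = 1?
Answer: -176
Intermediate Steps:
z(m, J) = 1 + m (z(m, J) = m + 1 = 1 + m)
z(-13, 12) - 164 = (1 - 13) - 164 = -12 - 164 = -176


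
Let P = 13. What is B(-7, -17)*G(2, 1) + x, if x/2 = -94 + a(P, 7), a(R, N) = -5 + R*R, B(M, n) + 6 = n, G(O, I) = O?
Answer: 94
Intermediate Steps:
B(M, n) = -6 + n
a(R, N) = -5 + R**2
x = 140 (x = 2*(-94 + (-5 + 13**2)) = 2*(-94 + (-5 + 169)) = 2*(-94 + 164) = 2*70 = 140)
B(-7, -17)*G(2, 1) + x = (-6 - 17)*2 + 140 = -23*2 + 140 = -46 + 140 = 94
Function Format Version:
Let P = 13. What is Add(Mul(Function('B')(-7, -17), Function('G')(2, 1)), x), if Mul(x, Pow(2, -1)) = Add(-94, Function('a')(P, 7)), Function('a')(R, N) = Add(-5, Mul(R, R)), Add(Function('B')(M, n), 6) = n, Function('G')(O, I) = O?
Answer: 94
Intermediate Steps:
Function('B')(M, n) = Add(-6, n)
Function('a')(R, N) = Add(-5, Pow(R, 2))
x = 140 (x = Mul(2, Add(-94, Add(-5, Pow(13, 2)))) = Mul(2, Add(-94, Add(-5, 169))) = Mul(2, Add(-94, 164)) = Mul(2, 70) = 140)
Add(Mul(Function('B')(-7, -17), Function('G')(2, 1)), x) = Add(Mul(Add(-6, -17), 2), 140) = Add(Mul(-23, 2), 140) = Add(-46, 140) = 94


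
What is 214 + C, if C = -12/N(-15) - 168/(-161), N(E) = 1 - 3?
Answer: 5084/23 ≈ 221.04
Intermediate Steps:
N(E) = -2
C = 162/23 (C = -12/(-2) - 168/(-161) = -12*(-½) - 168*(-1/161) = 6 + 24/23 = 162/23 ≈ 7.0435)
214 + C = 214 + 162/23 = 5084/23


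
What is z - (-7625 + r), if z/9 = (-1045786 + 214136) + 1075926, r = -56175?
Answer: 2262284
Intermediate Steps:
z = 2198484 (z = 9*((-1045786 + 214136) + 1075926) = 9*(-831650 + 1075926) = 9*244276 = 2198484)
z - (-7625 + r) = 2198484 - (-7625 - 56175) = 2198484 - 1*(-63800) = 2198484 + 63800 = 2262284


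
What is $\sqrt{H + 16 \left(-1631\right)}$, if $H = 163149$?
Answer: $7 \sqrt{2797} \approx 370.21$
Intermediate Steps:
$\sqrt{H + 16 \left(-1631\right)} = \sqrt{163149 + 16 \left(-1631\right)} = \sqrt{163149 - 26096} = \sqrt{137053} = 7 \sqrt{2797}$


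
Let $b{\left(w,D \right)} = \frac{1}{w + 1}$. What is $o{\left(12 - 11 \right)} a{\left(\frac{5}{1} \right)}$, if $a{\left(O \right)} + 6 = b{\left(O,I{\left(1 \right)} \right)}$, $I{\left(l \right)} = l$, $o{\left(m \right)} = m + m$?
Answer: $- \frac{35}{3} \approx -11.667$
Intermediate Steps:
$o{\left(m \right)} = 2 m$
$b{\left(w,D \right)} = \frac{1}{1 + w}$
$a{\left(O \right)} = -6 + \frac{1}{1 + O}$
$o{\left(12 - 11 \right)} a{\left(\frac{5}{1} \right)} = 2 \left(12 - 11\right) \frac{-5 - 6 \cdot \frac{5}{1}}{1 + \frac{5}{1}} = 2 \left(12 - 11\right) \frac{-5 - 6 \cdot 5 \cdot 1}{1 + 5 \cdot 1} = 2 \cdot 1 \frac{-5 - 30}{1 + 5} = 2 \frac{-5 - 30}{6} = 2 \cdot \frac{1}{6} \left(-35\right) = 2 \left(- \frac{35}{6}\right) = - \frac{35}{3}$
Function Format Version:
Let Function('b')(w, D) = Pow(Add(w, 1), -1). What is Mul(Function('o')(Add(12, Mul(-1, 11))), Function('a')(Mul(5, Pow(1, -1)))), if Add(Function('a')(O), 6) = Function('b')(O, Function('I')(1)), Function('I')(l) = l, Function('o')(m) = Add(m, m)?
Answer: Rational(-35, 3) ≈ -11.667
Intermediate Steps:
Function('o')(m) = Mul(2, m)
Function('b')(w, D) = Pow(Add(1, w), -1)
Function('a')(O) = Add(-6, Pow(Add(1, O), -1))
Mul(Function('o')(Add(12, Mul(-1, 11))), Function('a')(Mul(5, Pow(1, -1)))) = Mul(Mul(2, Add(12, Mul(-1, 11))), Mul(Pow(Add(1, Mul(5, Pow(1, -1))), -1), Add(-5, Mul(-6, Mul(5, Pow(1, -1)))))) = Mul(Mul(2, Add(12, -11)), Mul(Pow(Add(1, Mul(5, 1)), -1), Add(-5, Mul(-6, Mul(5, 1))))) = Mul(Mul(2, 1), Mul(Pow(Add(1, 5), -1), Add(-5, Mul(-6, 5)))) = Mul(2, Mul(Pow(6, -1), Add(-5, -30))) = Mul(2, Mul(Rational(1, 6), -35)) = Mul(2, Rational(-35, 6)) = Rational(-35, 3)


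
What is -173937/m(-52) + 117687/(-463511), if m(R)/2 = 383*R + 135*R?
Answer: 2007612939/674872016 ≈ 2.9748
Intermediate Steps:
m(R) = 1036*R (m(R) = 2*(383*R + 135*R) = 2*(518*R) = 1036*R)
-173937/m(-52) + 117687/(-463511) = -173937/(1036*(-52)) + 117687/(-463511) = -173937/(-53872) + 117687*(-1/463511) = -173937*(-1/53872) - 117687/463511 = 4701/1456 - 117687/463511 = 2007612939/674872016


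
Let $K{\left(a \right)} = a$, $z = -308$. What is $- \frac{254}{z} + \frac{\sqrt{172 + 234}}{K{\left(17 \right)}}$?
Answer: $\frac{127}{154} + \frac{\sqrt{406}}{17} \approx 2.0099$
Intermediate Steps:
$- \frac{254}{z} + \frac{\sqrt{172 + 234}}{K{\left(17 \right)}} = - \frac{254}{-308} + \frac{\sqrt{172 + 234}}{17} = \left(-254\right) \left(- \frac{1}{308}\right) + \sqrt{406} \cdot \frac{1}{17} = \frac{127}{154} + \frac{\sqrt{406}}{17}$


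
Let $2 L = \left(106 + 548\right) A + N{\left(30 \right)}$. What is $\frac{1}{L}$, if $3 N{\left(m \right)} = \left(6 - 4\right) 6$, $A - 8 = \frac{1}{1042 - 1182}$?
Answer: $\frac{140}{366193} \approx 0.00038231$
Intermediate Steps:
$A = \frac{1119}{140}$ ($A = 8 + \frac{1}{1042 - 1182} = 8 + \frac{1}{-140} = 8 - \frac{1}{140} = \frac{1119}{140} \approx 7.9929$)
$N{\left(m \right)} = 4$ ($N{\left(m \right)} = \frac{\left(6 - 4\right) 6}{3} = \frac{2 \cdot 6}{3} = \frac{1}{3} \cdot 12 = 4$)
$L = \frac{366193}{140}$ ($L = \frac{\left(106 + 548\right) \frac{1119}{140} + 4}{2} = \frac{654 \cdot \frac{1119}{140} + 4}{2} = \frac{\frac{365913}{70} + 4}{2} = \frac{1}{2} \cdot \frac{366193}{70} = \frac{366193}{140} \approx 2615.7$)
$\frac{1}{L} = \frac{1}{\frac{366193}{140}} = \frac{140}{366193}$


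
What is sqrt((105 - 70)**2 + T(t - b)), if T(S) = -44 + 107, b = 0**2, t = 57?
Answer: 2*sqrt(322) ≈ 35.889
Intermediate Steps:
b = 0
T(S) = 63
sqrt((105 - 70)**2 + T(t - b)) = sqrt((105 - 70)**2 + 63) = sqrt(35**2 + 63) = sqrt(1225 + 63) = sqrt(1288) = 2*sqrt(322)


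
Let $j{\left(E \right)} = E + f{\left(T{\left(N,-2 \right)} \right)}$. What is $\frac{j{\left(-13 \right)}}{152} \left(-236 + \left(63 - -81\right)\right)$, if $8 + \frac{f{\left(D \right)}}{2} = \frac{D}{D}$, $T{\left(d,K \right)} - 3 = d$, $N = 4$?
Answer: $\frac{621}{38} \approx 16.342$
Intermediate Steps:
$T{\left(d,K \right)} = 3 + d$
$f{\left(D \right)} = -14$ ($f{\left(D \right)} = -16 + 2 \frac{D}{D} = -16 + 2 \cdot 1 = -16 + 2 = -14$)
$j{\left(E \right)} = -14 + E$ ($j{\left(E \right)} = E - 14 = -14 + E$)
$\frac{j{\left(-13 \right)}}{152} \left(-236 + \left(63 - -81\right)\right) = \frac{-14 - 13}{152} \left(-236 + \left(63 - -81\right)\right) = \left(-27\right) \frac{1}{152} \left(-236 + \left(63 + 81\right)\right) = - \frac{27 \left(-236 + 144\right)}{152} = \left(- \frac{27}{152}\right) \left(-92\right) = \frac{621}{38}$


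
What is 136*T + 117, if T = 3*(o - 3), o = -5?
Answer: -3147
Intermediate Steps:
T = -24 (T = 3*(-5 - 3) = 3*(-8) = -24)
136*T + 117 = 136*(-24) + 117 = -3264 + 117 = -3147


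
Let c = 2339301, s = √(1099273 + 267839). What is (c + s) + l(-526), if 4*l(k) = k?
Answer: 4678339/2 + 2*√341778 ≈ 2.3403e+6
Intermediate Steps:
l(k) = k/4
s = 2*√341778 (s = √1367112 = 2*√341778 ≈ 1169.2)
(c + s) + l(-526) = (2339301 + 2*√341778) + (¼)*(-526) = (2339301 + 2*√341778) - 263/2 = 4678339/2 + 2*√341778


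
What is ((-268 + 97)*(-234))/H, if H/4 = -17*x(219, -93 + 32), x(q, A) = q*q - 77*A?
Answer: -20007/1790372 ≈ -0.011175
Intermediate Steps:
x(q, A) = q² - 77*A
H = -3580744 (H = 4*(-17*(219² - 77*(-93 + 32))) = 4*(-17*(47961 - 77*(-61))) = 4*(-17*(47961 + 4697)) = 4*(-17*52658) = 4*(-895186) = -3580744)
((-268 + 97)*(-234))/H = ((-268 + 97)*(-234))/(-3580744) = -171*(-234)*(-1/3580744) = 40014*(-1/3580744) = -20007/1790372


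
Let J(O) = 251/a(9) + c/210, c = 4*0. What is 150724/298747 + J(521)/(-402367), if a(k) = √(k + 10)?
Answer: 150724/298747 - 251*√19/7644973 ≈ 0.50438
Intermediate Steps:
c = 0
a(k) = √(10 + k)
J(O) = 251*√19/19 (J(O) = 251/(√(10 + 9)) + 0/210 = 251/(√19) + 0*(1/210) = 251*(√19/19) + 0 = 251*√19/19 + 0 = 251*√19/19)
150724/298747 + J(521)/(-402367) = 150724/298747 + (251*√19/19)/(-402367) = 150724*(1/298747) + (251*√19/19)*(-1/402367) = 150724/298747 - 251*√19/7644973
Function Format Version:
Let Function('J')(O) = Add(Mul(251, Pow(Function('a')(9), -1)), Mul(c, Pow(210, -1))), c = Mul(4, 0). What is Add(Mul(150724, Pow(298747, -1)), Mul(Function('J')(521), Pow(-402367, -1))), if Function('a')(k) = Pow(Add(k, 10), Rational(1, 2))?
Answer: Add(Rational(150724, 298747), Mul(Rational(-251, 7644973), Pow(19, Rational(1, 2)))) ≈ 0.50438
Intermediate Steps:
c = 0
Function('a')(k) = Pow(Add(10, k), Rational(1, 2))
Function('J')(O) = Mul(Rational(251, 19), Pow(19, Rational(1, 2))) (Function('J')(O) = Add(Mul(251, Pow(Pow(Add(10, 9), Rational(1, 2)), -1)), Mul(0, Pow(210, -1))) = Add(Mul(251, Pow(Pow(19, Rational(1, 2)), -1)), Mul(0, Rational(1, 210))) = Add(Mul(251, Mul(Rational(1, 19), Pow(19, Rational(1, 2)))), 0) = Add(Mul(Rational(251, 19), Pow(19, Rational(1, 2))), 0) = Mul(Rational(251, 19), Pow(19, Rational(1, 2))))
Add(Mul(150724, Pow(298747, -1)), Mul(Function('J')(521), Pow(-402367, -1))) = Add(Mul(150724, Pow(298747, -1)), Mul(Mul(Rational(251, 19), Pow(19, Rational(1, 2))), Pow(-402367, -1))) = Add(Mul(150724, Rational(1, 298747)), Mul(Mul(Rational(251, 19), Pow(19, Rational(1, 2))), Rational(-1, 402367))) = Add(Rational(150724, 298747), Mul(Rational(-251, 7644973), Pow(19, Rational(1, 2))))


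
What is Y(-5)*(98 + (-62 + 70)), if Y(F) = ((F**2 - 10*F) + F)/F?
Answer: -1484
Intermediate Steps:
Y(F) = (F**2 - 9*F)/F
Y(-5)*(98 + (-62 + 70)) = (-9 - 5)*(98 + (-62 + 70)) = -14*(98 + 8) = -14*106 = -1484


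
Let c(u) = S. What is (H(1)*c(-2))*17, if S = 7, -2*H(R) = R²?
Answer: -119/2 ≈ -59.500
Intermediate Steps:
H(R) = -R²/2
c(u) = 7
(H(1)*c(-2))*17 = (-½*1²*7)*17 = (-½*1*7)*17 = -½*7*17 = -7/2*17 = -119/2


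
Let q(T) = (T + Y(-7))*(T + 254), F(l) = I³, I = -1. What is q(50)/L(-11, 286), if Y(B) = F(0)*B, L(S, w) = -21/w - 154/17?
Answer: -84248736/44401 ≈ -1897.5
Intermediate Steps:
L(S, w) = -154/17 - 21/w (L(S, w) = -21/w - 154*1/17 = -21/w - 154/17 = -154/17 - 21/w)
F(l) = -1 (F(l) = (-1)³ = -1)
Y(B) = -B
q(T) = (7 + T)*(254 + T) (q(T) = (T - 1*(-7))*(T + 254) = (T + 7)*(254 + T) = (7 + T)*(254 + T))
q(50)/L(-11, 286) = (1778 + 50² + 261*50)/(-154/17 - 21/286) = (1778 + 2500 + 13050)/(-154/17 - 21*1/286) = 17328/(-154/17 - 21/286) = 17328/(-44401/4862) = 17328*(-4862/44401) = -84248736/44401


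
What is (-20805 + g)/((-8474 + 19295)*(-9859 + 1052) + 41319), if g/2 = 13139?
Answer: -5473/95259228 ≈ -5.7454e-5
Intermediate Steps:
g = 26278 (g = 2*13139 = 26278)
(-20805 + g)/((-8474 + 19295)*(-9859 + 1052) + 41319) = (-20805 + 26278)/((-8474 + 19295)*(-9859 + 1052) + 41319) = 5473/(10821*(-8807) + 41319) = 5473/(-95300547 + 41319) = 5473/(-95259228) = 5473*(-1/95259228) = -5473/95259228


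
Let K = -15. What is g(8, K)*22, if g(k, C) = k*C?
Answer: -2640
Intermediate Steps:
g(k, C) = C*k
g(8, K)*22 = -15*8*22 = -120*22 = -2640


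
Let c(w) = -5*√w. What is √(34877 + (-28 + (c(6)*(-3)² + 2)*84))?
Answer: √(35017 - 3780*√6) ≈ 160.49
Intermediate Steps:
√(34877 + (-28 + (c(6)*(-3)² + 2)*84)) = √(34877 + (-28 + (-5*√6*(-3)² + 2)*84)) = √(34877 + (-28 + (-5*√6*9 + 2)*84)) = √(34877 + (-28 + (-45*√6 + 2)*84)) = √(34877 + (-28 + (2 - 45*√6)*84)) = √(34877 + (-28 + (168 - 3780*√6))) = √(34877 + (140 - 3780*√6)) = √(35017 - 3780*√6)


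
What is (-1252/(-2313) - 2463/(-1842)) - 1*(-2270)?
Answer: 3226480841/1420182 ≈ 2271.9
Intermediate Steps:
(-1252/(-2313) - 2463/(-1842)) - 1*(-2270) = (-1252*(-1/2313) - 2463*(-1/1842)) + 2270 = (1252/2313 + 821/614) + 2270 = 2667701/1420182 + 2270 = 3226480841/1420182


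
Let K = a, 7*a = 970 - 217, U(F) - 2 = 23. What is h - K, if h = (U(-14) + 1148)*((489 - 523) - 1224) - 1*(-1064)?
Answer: -10322743/7 ≈ -1.4747e+6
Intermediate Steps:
U(F) = 25 (U(F) = 2 + 23 = 25)
a = 753/7 (a = (970 - 217)/7 = (1/7)*753 = 753/7 ≈ 107.57)
K = 753/7 ≈ 107.57
h = -1474570 (h = (25 + 1148)*((489 - 523) - 1224) - 1*(-1064) = 1173*(-34 - 1224) + 1064 = 1173*(-1258) + 1064 = -1475634 + 1064 = -1474570)
h - K = -1474570 - 1*753/7 = -1474570 - 753/7 = -10322743/7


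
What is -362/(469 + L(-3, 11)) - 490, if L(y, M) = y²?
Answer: -117291/239 ≈ -490.76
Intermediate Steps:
-362/(469 + L(-3, 11)) - 490 = -362/(469 + (-3)²) - 490 = -362/(469 + 9) - 490 = -362/478 - 490 = -362*1/478 - 490 = -181/239 - 490 = -117291/239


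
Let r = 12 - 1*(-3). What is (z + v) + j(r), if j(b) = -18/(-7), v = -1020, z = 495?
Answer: -3657/7 ≈ -522.43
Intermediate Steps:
r = 15 (r = 12 + 3 = 15)
j(b) = 18/7 (j(b) = -18*(-1/7) = 18/7)
(z + v) + j(r) = (495 - 1020) + 18/7 = -525 + 18/7 = -3657/7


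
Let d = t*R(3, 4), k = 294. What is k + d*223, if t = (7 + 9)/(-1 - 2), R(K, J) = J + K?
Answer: -24094/3 ≈ -8031.3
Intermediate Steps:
t = -16/3 (t = 16/(-3) = 16*(-1/3) = -16/3 ≈ -5.3333)
d = -112/3 (d = -16*(4 + 3)/3 = -16/3*7 = -112/3 ≈ -37.333)
k + d*223 = 294 - 112/3*223 = 294 - 24976/3 = -24094/3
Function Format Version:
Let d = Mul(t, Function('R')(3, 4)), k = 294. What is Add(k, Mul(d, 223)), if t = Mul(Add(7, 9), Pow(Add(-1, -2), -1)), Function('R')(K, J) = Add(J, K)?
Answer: Rational(-24094, 3) ≈ -8031.3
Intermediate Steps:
t = Rational(-16, 3) (t = Mul(16, Pow(-3, -1)) = Mul(16, Rational(-1, 3)) = Rational(-16, 3) ≈ -5.3333)
d = Rational(-112, 3) (d = Mul(Rational(-16, 3), Add(4, 3)) = Mul(Rational(-16, 3), 7) = Rational(-112, 3) ≈ -37.333)
Add(k, Mul(d, 223)) = Add(294, Mul(Rational(-112, 3), 223)) = Add(294, Rational(-24976, 3)) = Rational(-24094, 3)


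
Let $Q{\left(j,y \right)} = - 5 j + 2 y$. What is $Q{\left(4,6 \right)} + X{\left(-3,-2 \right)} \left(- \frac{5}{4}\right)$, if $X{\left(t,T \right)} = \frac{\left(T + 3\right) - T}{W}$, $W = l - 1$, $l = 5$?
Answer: $- \frac{143}{16} \approx -8.9375$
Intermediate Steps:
$W = 4$ ($W = 5 - 1 = 4$)
$X{\left(t,T \right)} = \frac{3}{4}$ ($X{\left(t,T \right)} = \frac{\left(T + 3\right) - T}{4} = \left(\left(3 + T\right) - T\right) \frac{1}{4} = 3 \cdot \frac{1}{4} = \frac{3}{4}$)
$Q{\left(4,6 \right)} + X{\left(-3,-2 \right)} \left(- \frac{5}{4}\right) = \left(\left(-5\right) 4 + 2 \cdot 6\right) + \frac{3 \left(- \frac{5}{4}\right)}{4} = \left(-20 + 12\right) + \frac{3 \left(\left(-5\right) \frac{1}{4}\right)}{4} = -8 + \frac{3}{4} \left(- \frac{5}{4}\right) = -8 - \frac{15}{16} = - \frac{143}{16}$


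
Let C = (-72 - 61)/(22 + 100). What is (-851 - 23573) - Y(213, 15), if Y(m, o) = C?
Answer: -2979595/122 ≈ -24423.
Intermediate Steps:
C = -133/122 ≈ -1.0902
Y(m, o) = -133/122
(-851 - 23573) - Y(213, 15) = (-851 - 23573) - 1*(-133/122) = -24424 + 133/122 = -2979595/122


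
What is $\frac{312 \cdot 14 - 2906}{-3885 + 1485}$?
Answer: $- \frac{731}{1200} \approx -0.60917$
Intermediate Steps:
$\frac{312 \cdot 14 - 2906}{-3885 + 1485} = \frac{4368 - 2906}{-2400} = 1462 \left(- \frac{1}{2400}\right) = - \frac{731}{1200}$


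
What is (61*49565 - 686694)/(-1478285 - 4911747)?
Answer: -2336771/6390032 ≈ -0.36569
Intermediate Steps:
(61*49565 - 686694)/(-1478285 - 4911747) = (3023465 - 686694)/(-6390032) = 2336771*(-1/6390032) = -2336771/6390032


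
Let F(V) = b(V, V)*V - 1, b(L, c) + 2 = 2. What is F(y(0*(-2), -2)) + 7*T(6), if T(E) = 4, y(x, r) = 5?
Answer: 27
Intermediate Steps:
b(L, c) = 0 (b(L, c) = -2 + 2 = 0)
F(V) = -1 (F(V) = 0*V - 1 = 0 - 1 = -1)
F(y(0*(-2), -2)) + 7*T(6) = -1 + 7*4 = -1 + 28 = 27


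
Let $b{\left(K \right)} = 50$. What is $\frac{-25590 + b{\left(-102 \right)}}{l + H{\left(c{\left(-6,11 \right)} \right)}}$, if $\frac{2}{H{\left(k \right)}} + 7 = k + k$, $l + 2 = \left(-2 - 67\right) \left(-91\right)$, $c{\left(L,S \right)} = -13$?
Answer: $- \frac{842820}{207139} \approx -4.0689$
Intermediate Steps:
$l = 6277$ ($l = -2 + \left(-2 - 67\right) \left(-91\right) = -2 - -6279 = -2 + 6279 = 6277$)
$H{\left(k \right)} = \frac{2}{-7 + 2 k}$ ($H{\left(k \right)} = \frac{2}{-7 + \left(k + k\right)} = \frac{2}{-7 + 2 k}$)
$\frac{-25590 + b{\left(-102 \right)}}{l + H{\left(c{\left(-6,11 \right)} \right)}} = \frac{-25590 + 50}{6277 + \frac{2}{-7 + 2 \left(-13\right)}} = - \frac{25540}{6277 + \frac{2}{-7 - 26}} = - \frac{25540}{6277 + \frac{2}{-33}} = - \frac{25540}{6277 + 2 \left(- \frac{1}{33}\right)} = - \frac{25540}{6277 - \frac{2}{33}} = - \frac{25540}{\frac{207139}{33}} = \left(-25540\right) \frac{33}{207139} = - \frac{842820}{207139}$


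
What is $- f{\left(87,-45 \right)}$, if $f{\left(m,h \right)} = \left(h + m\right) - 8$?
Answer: $-34$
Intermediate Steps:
$f{\left(m,h \right)} = -8 + h + m$
$- f{\left(87,-45 \right)} = - (-8 - 45 + 87) = \left(-1\right) 34 = -34$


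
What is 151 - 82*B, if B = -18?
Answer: 1627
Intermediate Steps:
151 - 82*B = 151 - 82*(-18) = 151 + 1476 = 1627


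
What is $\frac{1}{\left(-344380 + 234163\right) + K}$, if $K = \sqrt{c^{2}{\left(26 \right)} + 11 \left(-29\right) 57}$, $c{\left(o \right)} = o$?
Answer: $- \frac{110217}{12147804596} - \frac{i \sqrt{17507}}{12147804596} \approx -9.073 \cdot 10^{-6} - 1.0892 \cdot 10^{-8} i$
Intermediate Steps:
$K = i \sqrt{17507}$ ($K = \sqrt{26^{2} + 11 \left(-29\right) 57} = \sqrt{676 - 18183} = \sqrt{-17507} = i \sqrt{17507} \approx 132.31 i$)
$\frac{1}{\left(-344380 + 234163\right) + K} = \frac{1}{\left(-344380 + 234163\right) + i \sqrt{17507}} = \frac{1}{-110217 + i \sqrt{17507}}$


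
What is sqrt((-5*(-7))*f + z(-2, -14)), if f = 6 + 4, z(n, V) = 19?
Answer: 3*sqrt(41) ≈ 19.209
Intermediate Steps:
f = 10
sqrt((-5*(-7))*f + z(-2, -14)) = sqrt(-5*(-7)*10 + 19) = sqrt(35*10 + 19) = sqrt(350 + 19) = sqrt(369) = 3*sqrt(41)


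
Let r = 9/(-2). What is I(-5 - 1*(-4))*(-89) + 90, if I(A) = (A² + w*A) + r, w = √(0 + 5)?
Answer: 803/2 + 89*√5 ≈ 600.51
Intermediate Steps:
w = √5 ≈ 2.2361
r = -9/2 (r = 9*(-½) = -9/2 ≈ -4.5000)
I(A) = -9/2 + A² + A*√5 (I(A) = (A² + √5*A) - 9/2 = (A² + A*√5) - 9/2 = -9/2 + A² + A*√5)
I(-5 - 1*(-4))*(-89) + 90 = (-9/2 + (-5 - 1*(-4))² + (-5 - 1*(-4))*√5)*(-89) + 90 = (-9/2 + (-5 + 4)² + (-5 + 4)*√5)*(-89) + 90 = (-9/2 + (-1)² - √5)*(-89) + 90 = (-9/2 + 1 - √5)*(-89) + 90 = (-7/2 - √5)*(-89) + 90 = (623/2 + 89*√5) + 90 = 803/2 + 89*√5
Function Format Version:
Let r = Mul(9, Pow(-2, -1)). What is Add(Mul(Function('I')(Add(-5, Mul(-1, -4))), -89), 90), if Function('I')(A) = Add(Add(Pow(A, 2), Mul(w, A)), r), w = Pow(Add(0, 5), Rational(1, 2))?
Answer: Add(Rational(803, 2), Mul(89, Pow(5, Rational(1, 2)))) ≈ 600.51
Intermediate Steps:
w = Pow(5, Rational(1, 2)) ≈ 2.2361
r = Rational(-9, 2) (r = Mul(9, Rational(-1, 2)) = Rational(-9, 2) ≈ -4.5000)
Function('I')(A) = Add(Rational(-9, 2), Pow(A, 2), Mul(A, Pow(5, Rational(1, 2)))) (Function('I')(A) = Add(Add(Pow(A, 2), Mul(Pow(5, Rational(1, 2)), A)), Rational(-9, 2)) = Add(Add(Pow(A, 2), Mul(A, Pow(5, Rational(1, 2)))), Rational(-9, 2)) = Add(Rational(-9, 2), Pow(A, 2), Mul(A, Pow(5, Rational(1, 2)))))
Add(Mul(Function('I')(Add(-5, Mul(-1, -4))), -89), 90) = Add(Mul(Add(Rational(-9, 2), Pow(Add(-5, Mul(-1, -4)), 2), Mul(Add(-5, Mul(-1, -4)), Pow(5, Rational(1, 2)))), -89), 90) = Add(Mul(Add(Rational(-9, 2), Pow(Add(-5, 4), 2), Mul(Add(-5, 4), Pow(5, Rational(1, 2)))), -89), 90) = Add(Mul(Add(Rational(-9, 2), Pow(-1, 2), Mul(-1, Pow(5, Rational(1, 2)))), -89), 90) = Add(Mul(Add(Rational(-9, 2), 1, Mul(-1, Pow(5, Rational(1, 2)))), -89), 90) = Add(Mul(Add(Rational(-7, 2), Mul(-1, Pow(5, Rational(1, 2)))), -89), 90) = Add(Add(Rational(623, 2), Mul(89, Pow(5, Rational(1, 2)))), 90) = Add(Rational(803, 2), Mul(89, Pow(5, Rational(1, 2))))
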